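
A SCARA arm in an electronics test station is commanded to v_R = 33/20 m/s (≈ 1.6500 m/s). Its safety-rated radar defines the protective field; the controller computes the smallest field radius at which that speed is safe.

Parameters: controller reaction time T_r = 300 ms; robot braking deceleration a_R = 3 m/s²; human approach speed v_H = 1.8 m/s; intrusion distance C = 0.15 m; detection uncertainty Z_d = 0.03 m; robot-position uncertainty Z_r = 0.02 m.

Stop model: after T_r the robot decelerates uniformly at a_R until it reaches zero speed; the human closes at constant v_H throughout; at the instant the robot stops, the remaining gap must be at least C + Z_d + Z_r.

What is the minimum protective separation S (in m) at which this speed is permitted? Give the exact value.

S_min = 2143/800 m = 2.6787 m

T_s = v_R/a_R = (33/20)/3 = 0.5500 s
robot covers v_R·T_r = 1.6500·0.3000 = 0.4950 m before braking
braking distance = 1.6500²/(2·3.0000) = 0.4537 m
human closes 1.8000·0.8500 = 1.5300 m
C+Z_d+Z_r = 0.1500+0.0300+0.0200 = 0.2000 m
S_min ≈ 0.4950+0.4537+1.5300+0.2000  ⇒  S_min = 2143/800 m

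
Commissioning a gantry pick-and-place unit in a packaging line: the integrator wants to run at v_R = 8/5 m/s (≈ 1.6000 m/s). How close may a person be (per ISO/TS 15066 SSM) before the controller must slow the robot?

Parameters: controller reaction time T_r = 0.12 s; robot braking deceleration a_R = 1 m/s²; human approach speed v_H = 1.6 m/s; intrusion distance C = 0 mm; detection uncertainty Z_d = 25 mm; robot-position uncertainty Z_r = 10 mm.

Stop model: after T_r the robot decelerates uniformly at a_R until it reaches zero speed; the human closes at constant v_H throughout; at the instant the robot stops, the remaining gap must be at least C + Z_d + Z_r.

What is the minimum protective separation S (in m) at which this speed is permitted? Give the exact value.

braking lasts T_s = (8/5)/1 = 1.6000 s
robot in T_r: 1.6000·0.1200 = 0.1920 m
robot covers 1.6000·1.6000 − ½·1.0000·1.6000² = 1.2800 m while stopping
human closes 1.6000·1.7200 = 2.7520 m
C+Z_d+Z_r = 0.0000+0.0250+0.0100 = 0.0350 m
S_min ≈ 0.1920+1.2800+2.7520+0.0350  ⇒  S_min = 4259/1000 m

S_min = 4259/1000 m = 4.2590 m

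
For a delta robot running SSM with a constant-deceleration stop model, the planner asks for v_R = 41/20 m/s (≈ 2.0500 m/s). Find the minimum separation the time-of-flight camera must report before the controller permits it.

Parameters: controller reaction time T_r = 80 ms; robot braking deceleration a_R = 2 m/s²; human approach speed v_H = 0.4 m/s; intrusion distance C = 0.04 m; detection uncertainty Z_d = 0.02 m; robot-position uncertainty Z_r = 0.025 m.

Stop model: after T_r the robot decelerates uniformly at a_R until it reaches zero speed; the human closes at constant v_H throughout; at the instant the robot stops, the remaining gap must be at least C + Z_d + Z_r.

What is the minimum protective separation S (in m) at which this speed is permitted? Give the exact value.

T_s = v_R/a_R = (41/20)/2 = 1.0250 s
robot in T_r: 2.0500·0.0800 = 0.1640 m
robot covers 2.0500·1.0250 − ½·2.0000·1.0250² = 1.0506 m while stopping
human closes 0.4000·1.1050 = 0.4420 m
residual clearance needed = 0.0400+0.0200+0.0250 = 0.0850 m
S_min ≈ 0.1640+1.0506+0.4420+0.0850  ⇒  S_min = 13933/8000 m

S_min = 13933/8000 m = 1.7416 m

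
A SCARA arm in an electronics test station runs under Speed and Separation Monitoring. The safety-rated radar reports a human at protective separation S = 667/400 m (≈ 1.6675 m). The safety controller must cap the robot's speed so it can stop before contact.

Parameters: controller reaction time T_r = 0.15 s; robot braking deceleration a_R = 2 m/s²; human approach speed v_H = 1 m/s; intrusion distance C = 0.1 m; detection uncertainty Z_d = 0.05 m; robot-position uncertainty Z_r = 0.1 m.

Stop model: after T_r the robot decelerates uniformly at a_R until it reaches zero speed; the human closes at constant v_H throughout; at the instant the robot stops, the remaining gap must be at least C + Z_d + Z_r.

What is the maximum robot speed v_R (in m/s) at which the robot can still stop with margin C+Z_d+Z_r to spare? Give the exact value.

v_R_max = 13/10 m/s = 1.3000 m/s

quadratic (1/4)·v² + (13/20)·v + (-507/400) = 0
  disc = (13/20)² − 4·(1/4)·(-507/400) = 169/100 ; √disc = 13/10
  v_R = (−(13/20) + 13/10) / (2·(1/4)) = 13/10 m/s
check:
stop time T_s = (13/10)/2 = 0.6500 s
robot in T_r: 1.3000·0.1500 = 0.1950 m
braking distance = 1.3000²/(2·2.0000) = 0.4225 m
human over T_r+T_s: 1.0000·(0.1500+0.6500) = 0.8000 m
residual clearance needed = 0.1000+0.0500+0.1000 = 0.2500 m
sum ≈ 0.1950+0.4225+0.8000+0.2500 ≈ 1.6675 m = S ✓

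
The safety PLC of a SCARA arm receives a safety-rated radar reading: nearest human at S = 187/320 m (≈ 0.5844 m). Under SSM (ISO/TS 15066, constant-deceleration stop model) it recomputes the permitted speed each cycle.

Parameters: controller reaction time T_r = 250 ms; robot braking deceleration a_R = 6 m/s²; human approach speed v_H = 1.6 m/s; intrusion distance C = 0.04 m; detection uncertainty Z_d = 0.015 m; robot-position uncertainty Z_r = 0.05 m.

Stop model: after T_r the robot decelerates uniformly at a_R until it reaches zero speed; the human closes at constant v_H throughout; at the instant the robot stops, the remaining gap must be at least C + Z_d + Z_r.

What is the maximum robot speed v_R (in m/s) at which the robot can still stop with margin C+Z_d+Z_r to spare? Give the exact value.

v_R_max = 3/20 m/s = 0.1500 m/s

at the boundary: (1/12)·v² + (31/60)·v + (-127/1600) = 0
  disc = (31/60)² − 4·(1/12)·(-127/1600) = 169/576 ; √disc = 13/24
  v_R = (−(31/60) + 13/24) / (2·(1/12)) = 3/20 m/s
check:
T_s = v_R/a_R = (3/20)/6 = 0.0250 s
reaction-phase robot travel = 0.1500·0.2500 = 0.0375 m
robot covers 0.1500·0.0250 − ½·6.0000·0.0250² = 0.0019 m while stopping
person approaches 1.6000·(0.2500+0.0250) = 0.4400 m
margins: 0.0400+0.0150+0.0500 = 0.1050 m
sum ≈ 0.0375+0.0019+0.4400+0.1050 ≈ 0.5844 m = S ✓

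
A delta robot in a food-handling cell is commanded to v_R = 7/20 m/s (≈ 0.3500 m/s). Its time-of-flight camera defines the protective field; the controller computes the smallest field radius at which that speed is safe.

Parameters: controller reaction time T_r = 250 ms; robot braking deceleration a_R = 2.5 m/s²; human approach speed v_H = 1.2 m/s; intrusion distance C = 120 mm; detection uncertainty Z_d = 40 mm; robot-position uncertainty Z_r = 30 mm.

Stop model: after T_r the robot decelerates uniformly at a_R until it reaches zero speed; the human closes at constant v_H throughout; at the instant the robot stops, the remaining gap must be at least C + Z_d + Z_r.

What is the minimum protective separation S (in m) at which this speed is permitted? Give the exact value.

stop time T_s = (7/20)/(5/2) = 0.1400 s
robot in T_r: 0.3500·0.2500 = 0.0875 m
braking distance = 0.3500²/(2·2.5000) = 0.0245 m
person approaches 1.2000·(0.2500+0.1400) = 0.4680 m
C+Z_d+Z_r = 0.1200+0.0400+0.0300 = 0.1900 m
S_min ≈ 0.0875+0.0245+0.4680+0.1900  ⇒  S_min = 77/100 m

S_min = 77/100 m = 0.7700 m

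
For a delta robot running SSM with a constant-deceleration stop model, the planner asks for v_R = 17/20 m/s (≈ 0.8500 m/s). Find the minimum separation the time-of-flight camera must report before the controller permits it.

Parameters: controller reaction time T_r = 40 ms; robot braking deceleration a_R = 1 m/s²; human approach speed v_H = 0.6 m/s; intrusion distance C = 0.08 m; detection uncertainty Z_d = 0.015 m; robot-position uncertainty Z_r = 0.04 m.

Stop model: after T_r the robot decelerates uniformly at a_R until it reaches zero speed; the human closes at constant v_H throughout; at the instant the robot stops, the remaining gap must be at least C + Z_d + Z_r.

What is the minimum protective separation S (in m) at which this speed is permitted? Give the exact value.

T_s = v_R/a_R = (17/20)/1 = 0.8500 s
robot in T_r: 0.8500·0.0400 = 0.0340 m
robot covers 0.8500·0.8500 − ½·1.0000·0.8500² = 0.3613 m while stopping
person approaches 0.6000·(0.0400+0.8500) = 0.5340 m
residual clearance needed = 0.0800+0.0150+0.0400 = 0.1350 m
S_min ≈ 0.0340+0.3613+0.5340+0.1350  ⇒  S_min = 4257/4000 m

S_min = 4257/4000 m = 1.0642 m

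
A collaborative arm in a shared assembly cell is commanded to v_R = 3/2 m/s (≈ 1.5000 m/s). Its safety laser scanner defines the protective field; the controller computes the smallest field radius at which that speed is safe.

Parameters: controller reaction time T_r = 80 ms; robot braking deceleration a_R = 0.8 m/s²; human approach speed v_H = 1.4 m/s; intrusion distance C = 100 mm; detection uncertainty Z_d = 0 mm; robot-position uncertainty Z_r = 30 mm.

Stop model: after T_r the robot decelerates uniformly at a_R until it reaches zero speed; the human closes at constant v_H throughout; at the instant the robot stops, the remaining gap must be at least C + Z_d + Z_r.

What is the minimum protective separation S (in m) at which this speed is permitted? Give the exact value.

S_min = 17573/4000 m = 4.3933 m

stop time T_s = (3/2)/(4/5) = 1.8750 s
reaction-phase robot travel = 1.5000·0.0800 = 0.1200 m
robot under decel: 1.5000²/(2·0.8000) = 1.4062 m
human closes 1.4000·1.9550 = 2.7370 m
residual clearance needed = 0.1000+0.0000+0.0300 = 0.1300 m
S_min ≈ 0.1200+1.4062+2.7370+0.1300  ⇒  S_min = 17573/4000 m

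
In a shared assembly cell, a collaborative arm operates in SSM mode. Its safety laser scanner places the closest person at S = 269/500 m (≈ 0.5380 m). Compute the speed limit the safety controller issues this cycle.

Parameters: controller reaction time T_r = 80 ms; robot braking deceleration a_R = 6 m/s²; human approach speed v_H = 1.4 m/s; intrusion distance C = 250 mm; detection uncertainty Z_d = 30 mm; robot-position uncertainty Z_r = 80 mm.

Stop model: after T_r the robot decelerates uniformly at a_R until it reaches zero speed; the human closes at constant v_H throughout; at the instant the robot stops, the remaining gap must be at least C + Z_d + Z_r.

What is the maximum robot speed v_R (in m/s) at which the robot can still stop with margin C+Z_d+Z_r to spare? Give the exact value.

collect terms ⇒ (1/12)·v_R² + (47/150)·v_R + (-33/500) = 0
  disc = (47/150)² − 4·(1/12)·(-33/500) = 676/5625 ; √disc = 26/75
  v_R = (−(47/150) + 26/75) / (2·(1/12)) = 1/5 m/s
check:
braking lasts T_s = (1/5)/6 = 0.0333 s
robot covers v_R·T_r = 0.2000·0.0800 = 0.0160 m before braking
robot covers 0.2000·0.0333 − ½·6.0000·0.0333² = 0.0033 m while stopping
human over T_r+T_s: 1.4000·(0.0800+0.0333) = 0.1587 m
C+Z_d+Z_r = 0.2500+0.0300+0.0800 = 0.3600 m
sum ≈ 0.0160+0.0033+0.1587+0.3600 ≈ 0.5380 m = S ✓

v_R_max = 1/5 m/s = 0.2000 m/s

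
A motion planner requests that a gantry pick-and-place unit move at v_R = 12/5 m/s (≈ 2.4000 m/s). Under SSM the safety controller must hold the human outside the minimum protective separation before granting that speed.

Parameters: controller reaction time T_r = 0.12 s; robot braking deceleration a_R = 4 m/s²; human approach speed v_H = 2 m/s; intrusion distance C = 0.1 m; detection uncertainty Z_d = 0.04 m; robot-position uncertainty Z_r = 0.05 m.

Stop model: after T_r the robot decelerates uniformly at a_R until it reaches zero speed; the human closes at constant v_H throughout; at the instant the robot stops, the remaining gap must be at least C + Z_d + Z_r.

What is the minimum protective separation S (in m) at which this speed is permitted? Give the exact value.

braking lasts T_s = (12/5)/4 = 0.6000 s
robot covers v_R·T_r = 2.4000·0.1200 = 0.2880 m before braking
braking distance = 2.4000²/(2·4.0000) = 0.7200 m
person approaches 2.0000·(0.1200+0.6000) = 1.4400 m
margins: 0.1000+0.0400+0.0500 = 0.1900 m
S_min ≈ 0.2880+0.7200+1.4400+0.1900  ⇒  S_min = 1319/500 m

S_min = 1319/500 m = 2.6380 m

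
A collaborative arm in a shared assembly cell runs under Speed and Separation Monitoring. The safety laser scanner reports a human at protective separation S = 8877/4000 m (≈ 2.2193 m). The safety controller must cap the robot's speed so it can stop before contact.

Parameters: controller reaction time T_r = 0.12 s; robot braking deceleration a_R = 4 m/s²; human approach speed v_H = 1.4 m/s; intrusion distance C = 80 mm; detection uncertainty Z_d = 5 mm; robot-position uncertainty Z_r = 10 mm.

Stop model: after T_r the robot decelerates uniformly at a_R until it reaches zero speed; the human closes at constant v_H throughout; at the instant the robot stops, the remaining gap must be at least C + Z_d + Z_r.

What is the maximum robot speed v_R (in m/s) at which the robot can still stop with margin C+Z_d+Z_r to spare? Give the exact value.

collect terms ⇒ (1/8)·v_R² + (47/100)·v_R + (-313/160) = 0
  disc = (47/100)² − 4·(1/8)·(-313/160) = 47961/40000 ; √disc = 219/200
  v_R = (−(47/100) + 219/200) / (2·(1/8)) = 5/2 m/s
check:
stop time T_s = (5/2)/4 = 0.6250 s
robot covers v_R·T_r = 2.5000·0.1200 = 0.3000 m before braking
robot under decel: 2.5000²/(2·4.0000) = 0.7812 m
person approaches 1.4000·(0.1200+0.6250) = 1.0430 m
margins: 0.0800+0.0050+0.0100 = 0.0950 m
sum ≈ 0.3000+0.7812+1.0430+0.0950 ≈ 2.2193 m = S ✓

v_R_max = 5/2 m/s = 2.5000 m/s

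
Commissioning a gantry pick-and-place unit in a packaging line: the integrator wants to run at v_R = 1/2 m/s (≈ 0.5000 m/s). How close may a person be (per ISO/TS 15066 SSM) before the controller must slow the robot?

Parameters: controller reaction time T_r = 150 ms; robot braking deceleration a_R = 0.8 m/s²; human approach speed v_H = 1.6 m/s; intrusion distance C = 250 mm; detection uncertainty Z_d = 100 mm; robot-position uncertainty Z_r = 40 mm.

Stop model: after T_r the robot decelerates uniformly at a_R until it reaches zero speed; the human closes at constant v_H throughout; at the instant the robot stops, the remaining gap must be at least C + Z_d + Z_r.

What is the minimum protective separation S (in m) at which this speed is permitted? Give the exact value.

S_min = 1489/800 m = 1.8613 m

T_s = v_R/a_R = (1/2)/(4/5) = 0.6250 s
robot covers v_R·T_r = 0.5000·0.1500 = 0.0750 m before braking
robot under decel: 0.5000²/(2·0.8000) = 0.1562 m
human closes 1.6000·0.7750 = 1.2400 m
margins: 0.2500+0.1000+0.0400 = 0.3900 m
S_min ≈ 0.0750+0.1562+1.2400+0.3900  ⇒  S_min = 1489/800 m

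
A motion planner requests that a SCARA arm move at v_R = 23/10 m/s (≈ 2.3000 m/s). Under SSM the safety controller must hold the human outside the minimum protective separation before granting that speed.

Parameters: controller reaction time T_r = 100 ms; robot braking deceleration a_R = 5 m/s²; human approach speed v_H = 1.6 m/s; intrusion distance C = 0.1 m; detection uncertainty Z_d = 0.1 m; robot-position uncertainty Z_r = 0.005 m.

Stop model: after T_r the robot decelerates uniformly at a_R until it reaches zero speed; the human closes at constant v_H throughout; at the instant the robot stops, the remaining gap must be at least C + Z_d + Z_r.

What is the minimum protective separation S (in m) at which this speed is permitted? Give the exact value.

S_min = 93/50 m = 1.8600 m

braking lasts T_s = (23/10)/5 = 0.4600 s
robot covers v_R·T_r = 2.3000·0.1000 = 0.2300 m before braking
robot under decel: 2.3000²/(2·5.0000) = 0.5290 m
human over T_r+T_s: 1.6000·(0.1000+0.4600) = 0.8960 m
residual clearance needed = 0.1000+0.1000+0.0050 = 0.2050 m
S_min ≈ 0.2300+0.5290+0.8960+0.2050  ⇒  S_min = 93/50 m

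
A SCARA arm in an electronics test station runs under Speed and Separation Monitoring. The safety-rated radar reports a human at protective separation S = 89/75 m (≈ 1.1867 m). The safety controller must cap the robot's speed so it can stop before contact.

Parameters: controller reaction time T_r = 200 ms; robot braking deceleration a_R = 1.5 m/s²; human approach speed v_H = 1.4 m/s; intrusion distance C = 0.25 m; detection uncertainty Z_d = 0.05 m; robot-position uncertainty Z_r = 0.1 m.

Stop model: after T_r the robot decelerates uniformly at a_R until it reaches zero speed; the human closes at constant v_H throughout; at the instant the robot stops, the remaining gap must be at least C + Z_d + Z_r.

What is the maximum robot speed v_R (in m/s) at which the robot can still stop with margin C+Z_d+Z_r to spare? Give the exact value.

at the boundary: (1/3)·v² + (17/15)·v + (-38/75) = 0
  disc = (17/15)² − 4·(1/3)·(-38/75) = 49/25 ; √disc = 7/5
  v_R = (−(17/15) + 7/5) / (2·(1/3)) = 2/5 m/s
check:
braking lasts T_s = (2/5)/(3/2) = 0.2667 s
reaction-phase robot travel = 0.4000·0.2000 = 0.0800 m
braking distance = 0.4000²/(2·1.5000) = 0.0533 m
human closes 1.4000·0.4667 = 0.6533 m
C+Z_d+Z_r = 0.2500+0.0500+0.1000 = 0.4000 m
sum ≈ 0.0800+0.0533+0.6533+0.4000 ≈ 1.1867 m = S ✓

v_R_max = 2/5 m/s = 0.4000 m/s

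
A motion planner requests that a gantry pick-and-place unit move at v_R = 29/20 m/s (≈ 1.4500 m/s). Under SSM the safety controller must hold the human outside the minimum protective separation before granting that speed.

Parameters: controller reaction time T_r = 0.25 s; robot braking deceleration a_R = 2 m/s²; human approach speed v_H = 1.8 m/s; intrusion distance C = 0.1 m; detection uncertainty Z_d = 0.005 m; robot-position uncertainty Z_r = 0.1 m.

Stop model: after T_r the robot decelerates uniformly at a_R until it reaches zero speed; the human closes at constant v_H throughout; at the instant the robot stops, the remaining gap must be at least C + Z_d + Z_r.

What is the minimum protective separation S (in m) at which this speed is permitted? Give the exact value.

stop time T_s = (29/20)/2 = 0.7250 s
robot in T_r: 1.4500·0.2500 = 0.3625 m
robot covers 1.4500·0.7250 − ½·2.0000·0.7250² = 0.5256 m while stopping
human over T_r+T_s: 1.8000·(0.2500+0.7250) = 1.7550 m
residual clearance needed = 0.1000+0.0050+0.1000 = 0.2050 m
S_min ≈ 0.3625+0.5256+1.7550+0.2050  ⇒  S_min = 4557/1600 m

S_min = 4557/1600 m = 2.8481 m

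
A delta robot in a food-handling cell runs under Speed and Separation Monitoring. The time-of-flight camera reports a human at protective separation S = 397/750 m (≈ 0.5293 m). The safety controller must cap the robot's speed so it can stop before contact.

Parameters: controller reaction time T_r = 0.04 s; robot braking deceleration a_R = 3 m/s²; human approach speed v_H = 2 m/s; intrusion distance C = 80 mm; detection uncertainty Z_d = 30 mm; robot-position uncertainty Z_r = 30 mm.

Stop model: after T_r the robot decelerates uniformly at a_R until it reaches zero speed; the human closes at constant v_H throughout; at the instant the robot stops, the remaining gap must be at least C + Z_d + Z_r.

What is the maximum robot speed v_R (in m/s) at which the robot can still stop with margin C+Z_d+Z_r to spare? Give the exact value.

at the boundary: (1/6)·v² + (53/75)·v + (-116/375) = 0
  disc = (53/75)² − 4·(1/6)·(-116/375) = 441/625 ; √disc = 21/25
  v_R = (−(53/75) + 21/25) / (2·(1/6)) = 2/5 m/s
check:
T_s = v_R/a_R = (2/5)/3 = 0.1333 s
robot in T_r: 0.4000·0.0400 = 0.0160 m
robot covers 0.4000·0.1333 − ½·3.0000·0.1333² = 0.0267 m while stopping
human closes 2.0000·0.1733 = 0.3467 m
C+Z_d+Z_r = 0.0800+0.0300+0.0300 = 0.1400 m
sum ≈ 0.0160+0.0267+0.3467+0.1400 ≈ 0.5293 m = S ✓

v_R_max = 2/5 m/s = 0.4000 m/s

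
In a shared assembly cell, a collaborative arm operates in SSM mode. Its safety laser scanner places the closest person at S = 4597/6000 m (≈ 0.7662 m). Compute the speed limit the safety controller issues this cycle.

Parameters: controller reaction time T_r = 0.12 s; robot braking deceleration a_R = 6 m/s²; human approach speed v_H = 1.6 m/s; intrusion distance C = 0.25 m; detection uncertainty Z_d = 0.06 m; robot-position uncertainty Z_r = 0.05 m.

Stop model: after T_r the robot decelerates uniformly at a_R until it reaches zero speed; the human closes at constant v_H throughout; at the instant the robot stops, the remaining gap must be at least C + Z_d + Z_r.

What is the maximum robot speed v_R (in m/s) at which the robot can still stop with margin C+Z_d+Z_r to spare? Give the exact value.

at the boundary: (1/12)·v² + (29/75)·v + (-257/1200) = 0
  disc = (29/75)² − 4·(1/12)·(-257/1200) = 2209/10000 ; √disc = 47/100
  v_R = (−(29/75) + 47/100) / (2·(1/12)) = 1/2 m/s
check:
stop time T_s = (1/2)/6 = 0.0833 s
reaction-phase robot travel = 0.5000·0.1200 = 0.0600 m
robot covers 0.5000·0.0833 − ½·6.0000·0.0833² = 0.0208 m while stopping
human over T_r+T_s: 1.6000·(0.1200+0.0833) = 0.3253 m
margins: 0.2500+0.0600+0.0500 = 0.3600 m
sum ≈ 0.0600+0.0208+0.3253+0.3600 ≈ 0.7662 m = S ✓

v_R_max = 1/2 m/s = 0.5000 m/s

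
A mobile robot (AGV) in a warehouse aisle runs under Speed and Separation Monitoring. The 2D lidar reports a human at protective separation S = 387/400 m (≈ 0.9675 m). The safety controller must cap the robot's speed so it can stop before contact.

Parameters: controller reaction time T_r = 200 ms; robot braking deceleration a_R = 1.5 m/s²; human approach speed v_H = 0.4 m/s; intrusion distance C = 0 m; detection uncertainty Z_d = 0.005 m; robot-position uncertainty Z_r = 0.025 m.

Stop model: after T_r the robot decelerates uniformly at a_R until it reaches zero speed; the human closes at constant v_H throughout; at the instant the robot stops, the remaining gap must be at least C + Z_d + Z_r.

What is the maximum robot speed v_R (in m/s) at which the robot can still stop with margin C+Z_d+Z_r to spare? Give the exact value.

v_R_max = 21/20 m/s = 1.0500 m/s

quadratic (1/3)·v² + (7/15)·v + (-343/400) = 0
  disc = (7/15)² − 4·(1/3)·(-343/400) = 49/36 ; √disc = 7/6
  v_R = (−(7/15) + 7/6) / (2·(1/3)) = 21/20 m/s
check:
braking lasts T_s = (21/20)/(3/2) = 0.7000 s
reaction-phase robot travel = 1.0500·0.2000 = 0.2100 m
robot under decel: 1.0500²/(2·1.5000) = 0.3675 m
person approaches 0.4000·(0.2000+0.7000) = 0.3600 m
residual clearance needed = 0.0000+0.0050+0.0250 = 0.0300 m
sum ≈ 0.2100+0.3675+0.3600+0.0300 ≈ 0.9675 m = S ✓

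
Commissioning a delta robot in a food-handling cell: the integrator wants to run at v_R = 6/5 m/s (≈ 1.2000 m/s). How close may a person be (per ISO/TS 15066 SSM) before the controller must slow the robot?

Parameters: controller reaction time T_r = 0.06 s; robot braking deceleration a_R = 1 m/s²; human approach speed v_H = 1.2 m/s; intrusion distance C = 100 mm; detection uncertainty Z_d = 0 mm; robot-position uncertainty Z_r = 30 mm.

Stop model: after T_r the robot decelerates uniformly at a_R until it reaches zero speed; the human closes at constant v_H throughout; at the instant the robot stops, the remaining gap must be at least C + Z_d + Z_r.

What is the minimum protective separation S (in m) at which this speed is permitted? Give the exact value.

T_s = v_R/a_R = (6/5)/1 = 1.2000 s
robot in T_r: 1.2000·0.0600 = 0.0720 m
robot covers 1.2000·1.2000 − ½·1.0000·1.2000² = 0.7200 m while stopping
person approaches 1.2000·(0.0600+1.2000) = 1.5120 m
C+Z_d+Z_r = 0.1000+0.0000+0.0300 = 0.1300 m
S_min ≈ 0.0720+0.7200+1.5120+0.1300  ⇒  S_min = 1217/500 m

S_min = 1217/500 m = 2.4340 m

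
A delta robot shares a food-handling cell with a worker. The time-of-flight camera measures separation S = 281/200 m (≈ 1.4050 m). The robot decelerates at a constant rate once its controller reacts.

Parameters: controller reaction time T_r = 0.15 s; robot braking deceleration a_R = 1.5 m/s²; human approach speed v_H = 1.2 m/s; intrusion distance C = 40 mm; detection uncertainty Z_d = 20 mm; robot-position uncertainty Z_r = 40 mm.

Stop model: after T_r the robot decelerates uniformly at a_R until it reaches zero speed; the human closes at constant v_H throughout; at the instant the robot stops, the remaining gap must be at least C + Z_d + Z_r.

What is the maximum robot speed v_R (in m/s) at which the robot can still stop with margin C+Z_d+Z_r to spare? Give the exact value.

v_R_max = 9/10 m/s = 0.9000 m/s

quadratic (1/3)·v² + (19/20)·v + (-9/8) = 0
  disc = (19/20)² − 4·(1/3)·(-9/8) = 961/400 ; √disc = 31/20
  v_R = (−(19/20) + 31/20) / (2·(1/3)) = 9/10 m/s
check:
T_s = v_R/a_R = (9/10)/(3/2) = 0.6000 s
robot covers v_R·T_r = 0.9000·0.1500 = 0.1350 m before braking
robot under decel: 0.9000²/(2·1.5000) = 0.2700 m
human over T_r+T_s: 1.2000·(0.1500+0.6000) = 0.9000 m
residual clearance needed = 0.0400+0.0200+0.0400 = 0.1000 m
sum ≈ 0.1350+0.2700+0.9000+0.1000 ≈ 1.4050 m = S ✓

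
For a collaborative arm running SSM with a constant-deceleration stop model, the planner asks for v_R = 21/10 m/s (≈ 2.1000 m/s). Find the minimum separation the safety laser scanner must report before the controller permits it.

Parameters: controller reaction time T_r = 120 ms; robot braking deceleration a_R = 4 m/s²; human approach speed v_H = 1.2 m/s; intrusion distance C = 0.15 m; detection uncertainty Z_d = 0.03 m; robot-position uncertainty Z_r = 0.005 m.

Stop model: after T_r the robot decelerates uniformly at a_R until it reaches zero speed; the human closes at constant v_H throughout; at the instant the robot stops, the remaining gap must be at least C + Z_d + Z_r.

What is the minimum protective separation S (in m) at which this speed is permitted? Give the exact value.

S_min = 7049/4000 m = 1.7623 m

stop time T_s = (21/10)/4 = 0.5250 s
robot in T_r: 2.1000·0.1200 = 0.2520 m
robot under decel: 2.1000²/(2·4.0000) = 0.5513 m
human closes 1.2000·0.6450 = 0.7740 m
C+Z_d+Z_r = 0.1500+0.0300+0.0050 = 0.1850 m
S_min ≈ 0.2520+0.5513+0.7740+0.1850  ⇒  S_min = 7049/4000 m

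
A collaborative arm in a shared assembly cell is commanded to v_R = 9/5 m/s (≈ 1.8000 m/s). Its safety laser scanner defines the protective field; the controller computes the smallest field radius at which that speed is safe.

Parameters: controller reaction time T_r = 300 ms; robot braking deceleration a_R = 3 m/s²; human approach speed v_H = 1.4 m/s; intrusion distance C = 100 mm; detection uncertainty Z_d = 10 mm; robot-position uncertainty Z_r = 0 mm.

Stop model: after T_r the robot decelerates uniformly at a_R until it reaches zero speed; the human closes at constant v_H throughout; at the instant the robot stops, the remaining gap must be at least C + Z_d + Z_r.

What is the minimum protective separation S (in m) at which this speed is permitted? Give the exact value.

stop time T_s = (9/5)/3 = 0.6000 s
robot covers v_R·T_r = 1.8000·0.3000 = 0.5400 m before braking
robot covers 1.8000·0.6000 − ½·3.0000·0.6000² = 0.5400 m while stopping
person approaches 1.4000·(0.3000+0.6000) = 1.2600 m
residual clearance needed = 0.1000+0.0100+0.0000 = 0.1100 m
S_min ≈ 0.5400+0.5400+1.2600+0.1100  ⇒  S_min = 49/20 m

S_min = 49/20 m = 2.4500 m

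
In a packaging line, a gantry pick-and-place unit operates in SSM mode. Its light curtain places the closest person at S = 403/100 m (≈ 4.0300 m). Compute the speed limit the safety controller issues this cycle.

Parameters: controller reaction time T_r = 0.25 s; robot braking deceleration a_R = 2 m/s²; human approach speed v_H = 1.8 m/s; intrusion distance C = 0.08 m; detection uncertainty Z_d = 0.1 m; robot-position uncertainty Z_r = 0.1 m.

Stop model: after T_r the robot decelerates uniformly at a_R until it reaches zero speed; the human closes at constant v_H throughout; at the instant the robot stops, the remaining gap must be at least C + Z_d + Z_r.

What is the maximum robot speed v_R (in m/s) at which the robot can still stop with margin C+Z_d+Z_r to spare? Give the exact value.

collect terms ⇒ (1/4)·v_R² + (23/20)·v_R + (-33/10) = 0
  disc = (23/20)² − 4·(1/4)·(-33/10) = 1849/400 ; √disc = 43/20
  v_R = (−(23/20) + 43/20) / (2·(1/4)) = 2 m/s
check:
stop time T_s = 2/2 = 1.0000 s
robot covers v_R·T_r = 2.0000·0.2500 = 0.5000 m before braking
robot covers 2.0000·1.0000 − ½·2.0000·1.0000² = 1.0000 m while stopping
person approaches 1.8000·(0.2500+1.0000) = 2.2500 m
margins: 0.0800+0.1000+0.1000 = 0.2800 m
sum ≈ 0.5000+1.0000+2.2500+0.2800 ≈ 4.0300 m = S ✓

v_R_max = 2 m/s = 2.0000 m/s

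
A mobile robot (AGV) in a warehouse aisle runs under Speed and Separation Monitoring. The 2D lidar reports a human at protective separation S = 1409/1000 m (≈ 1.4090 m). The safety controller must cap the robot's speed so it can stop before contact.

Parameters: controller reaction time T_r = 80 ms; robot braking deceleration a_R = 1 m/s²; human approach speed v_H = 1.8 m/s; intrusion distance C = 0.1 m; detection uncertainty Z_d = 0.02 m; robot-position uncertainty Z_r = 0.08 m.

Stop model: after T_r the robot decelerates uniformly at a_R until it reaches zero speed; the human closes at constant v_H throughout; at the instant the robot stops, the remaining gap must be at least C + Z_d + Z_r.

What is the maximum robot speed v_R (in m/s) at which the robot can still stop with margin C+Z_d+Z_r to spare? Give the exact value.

quadratic (1/2)·v² + (47/25)·v + (-213/200) = 0
  disc = (47/25)² − 4·(1/2)·(-213/200) = 14161/2500 ; √disc = 119/50
  v_R = (−(47/25) + 119/50) / (2·(1/2)) = 1/2 m/s
check:
stop time T_s = (1/2)/1 = 0.5000 s
reaction-phase robot travel = 0.5000·0.0800 = 0.0400 m
braking distance = 0.5000²/(2·1.0000) = 0.1250 m
human closes 1.8000·0.5800 = 1.0440 m
C+Z_d+Z_r = 0.1000+0.0200+0.0800 = 0.2000 m
sum ≈ 0.0400+0.1250+1.0440+0.2000 ≈ 1.4090 m = S ✓

v_R_max = 1/2 m/s = 0.5000 m/s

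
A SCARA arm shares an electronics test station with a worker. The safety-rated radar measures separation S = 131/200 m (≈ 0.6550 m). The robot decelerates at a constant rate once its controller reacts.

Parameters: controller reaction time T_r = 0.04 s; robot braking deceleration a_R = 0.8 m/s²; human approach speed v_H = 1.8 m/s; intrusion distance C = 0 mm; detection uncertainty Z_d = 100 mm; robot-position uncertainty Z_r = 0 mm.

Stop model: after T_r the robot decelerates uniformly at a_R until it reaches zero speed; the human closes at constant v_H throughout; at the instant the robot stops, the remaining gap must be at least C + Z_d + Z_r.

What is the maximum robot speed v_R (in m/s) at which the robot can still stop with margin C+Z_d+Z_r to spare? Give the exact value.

v_R_max = 1/5 m/s = 0.2000 m/s

collect terms ⇒ (5/8)·v_R² + (229/100)·v_R + (-483/1000) = 0
  disc = (229/100)² − 4·(5/8)·(-483/1000) = 16129/2500 ; √disc = 127/50
  v_R = (−(229/100) + 127/50) / (2·(5/8)) = 1/5 m/s
check:
T_s = v_R/a_R = (1/5)/(4/5) = 0.2500 s
robot covers v_R·T_r = 0.2000·0.0400 = 0.0080 m before braking
robot under decel: 0.2000²/(2·0.8000) = 0.0250 m
human closes 1.8000·0.2900 = 0.5220 m
residual clearance needed = 0.0000+0.1000+0.0000 = 0.1000 m
sum ≈ 0.0080+0.0250+0.5220+0.1000 ≈ 0.6550 m = S ✓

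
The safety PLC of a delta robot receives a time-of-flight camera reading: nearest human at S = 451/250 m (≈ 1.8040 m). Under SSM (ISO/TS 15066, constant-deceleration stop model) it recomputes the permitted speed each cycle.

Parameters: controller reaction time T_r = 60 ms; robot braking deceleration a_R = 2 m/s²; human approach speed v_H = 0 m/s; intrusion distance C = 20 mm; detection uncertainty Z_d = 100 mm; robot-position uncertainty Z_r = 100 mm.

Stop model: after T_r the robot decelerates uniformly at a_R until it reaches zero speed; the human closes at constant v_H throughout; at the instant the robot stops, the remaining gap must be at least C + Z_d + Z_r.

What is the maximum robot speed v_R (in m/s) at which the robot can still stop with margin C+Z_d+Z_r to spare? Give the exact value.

at the boundary: (1/4)·v² + (3/50)·v + (-198/125) = 0
  disc = (3/50)² − 4·(1/4)·(-198/125) = 3969/2500 ; √disc = 63/50
  v_R = (−(3/50) + 63/50) / (2·(1/4)) = 12/5 m/s
check:
stop time T_s = (12/5)/2 = 1.2000 s
robot covers v_R·T_r = 2.4000·0.0600 = 0.1440 m before braking
robot covers 2.4000·1.2000 − ½·2.0000·1.2000² = 1.4400 m while stopping
human over T_r+T_s: 0.0000·(0.0600+1.2000) = 0.0000 m
C+Z_d+Z_r = 0.0200+0.1000+0.1000 = 0.2200 m
sum ≈ 0.1440+1.4400+0.0000+0.2200 ≈ 1.8040 m = S ✓

v_R_max = 12/5 m/s = 2.4000 m/s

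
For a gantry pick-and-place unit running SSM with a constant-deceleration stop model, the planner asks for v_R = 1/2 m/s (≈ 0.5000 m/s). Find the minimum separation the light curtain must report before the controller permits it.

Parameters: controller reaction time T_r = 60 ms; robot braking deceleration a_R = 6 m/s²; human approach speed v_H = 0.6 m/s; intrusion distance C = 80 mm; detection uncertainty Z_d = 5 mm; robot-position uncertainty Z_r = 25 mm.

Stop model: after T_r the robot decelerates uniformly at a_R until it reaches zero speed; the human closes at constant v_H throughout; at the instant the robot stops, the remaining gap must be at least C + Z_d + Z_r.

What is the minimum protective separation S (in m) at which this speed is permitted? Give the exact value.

stop time T_s = (1/2)/6 = 0.0833 s
robot covers v_R·T_r = 0.5000·0.0600 = 0.0300 m before braking
robot covers 0.5000·0.0833 − ½·6.0000·0.0833² = 0.0208 m while stopping
person approaches 0.6000·(0.0600+0.0833) = 0.0860 m
margins: 0.0800+0.0050+0.0250 = 0.1100 m
S_min ≈ 0.0300+0.0208+0.0860+0.1100  ⇒  S_min = 1481/6000 m

S_min = 1481/6000 m = 0.2468 m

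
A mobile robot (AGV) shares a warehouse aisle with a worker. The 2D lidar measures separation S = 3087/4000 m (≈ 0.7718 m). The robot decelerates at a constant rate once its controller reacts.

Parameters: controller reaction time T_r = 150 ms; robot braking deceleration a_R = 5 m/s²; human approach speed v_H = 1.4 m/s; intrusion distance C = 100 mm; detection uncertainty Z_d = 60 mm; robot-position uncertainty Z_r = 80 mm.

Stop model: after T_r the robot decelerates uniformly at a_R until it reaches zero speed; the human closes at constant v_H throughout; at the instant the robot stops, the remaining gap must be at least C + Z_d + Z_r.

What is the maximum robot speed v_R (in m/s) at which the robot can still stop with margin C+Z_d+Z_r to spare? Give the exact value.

quadratic (1/10)·v² + (43/100)·v + (-1287/4000) = 0
  disc = (43/100)² − 4·(1/10)·(-1287/4000) = 196/625 ; √disc = 14/25
  v_R = (−(43/100) + 14/25) / (2·(1/10)) = 13/20 m/s
check:
stop time T_s = (13/20)/5 = 0.1300 s
robot covers v_R·T_r = 0.6500·0.1500 = 0.0975 m before braking
braking distance = 0.6500²/(2·5.0000) = 0.0423 m
human closes 1.4000·0.2800 = 0.3920 m
residual clearance needed = 0.1000+0.0600+0.0800 = 0.2400 m
sum ≈ 0.0975+0.0423+0.3920+0.2400 ≈ 0.7718 m = S ✓

v_R_max = 13/20 m/s = 0.6500 m/s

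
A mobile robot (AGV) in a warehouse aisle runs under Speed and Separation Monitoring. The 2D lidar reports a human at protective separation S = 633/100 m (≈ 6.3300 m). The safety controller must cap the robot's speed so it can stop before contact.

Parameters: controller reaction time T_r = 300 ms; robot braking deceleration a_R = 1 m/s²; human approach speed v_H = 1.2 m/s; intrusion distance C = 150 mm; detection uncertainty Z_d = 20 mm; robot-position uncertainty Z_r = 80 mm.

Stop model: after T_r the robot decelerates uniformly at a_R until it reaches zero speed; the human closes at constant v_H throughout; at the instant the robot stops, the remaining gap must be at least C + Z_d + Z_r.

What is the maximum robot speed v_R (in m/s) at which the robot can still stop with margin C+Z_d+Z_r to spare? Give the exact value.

quadratic (1/2)·v² + (3/2)·v + (-143/25) = 0
  disc = (3/2)² − 4·(1/2)·(-143/25) = 1369/100 ; √disc = 37/10
  v_R = (−(3/2) + 37/10) / (2·(1/2)) = 11/5 m/s
check:
braking lasts T_s = (11/5)/1 = 2.2000 s
robot in T_r: 2.2000·0.3000 = 0.6600 m
robot covers 2.2000·2.2000 − ½·1.0000·2.2000² = 2.4200 m while stopping
human closes 1.2000·2.5000 = 3.0000 m
margins: 0.1500+0.0200+0.0800 = 0.2500 m
sum ≈ 0.6600+2.4200+3.0000+0.2500 ≈ 6.3300 m = S ✓

v_R_max = 11/5 m/s = 2.2000 m/s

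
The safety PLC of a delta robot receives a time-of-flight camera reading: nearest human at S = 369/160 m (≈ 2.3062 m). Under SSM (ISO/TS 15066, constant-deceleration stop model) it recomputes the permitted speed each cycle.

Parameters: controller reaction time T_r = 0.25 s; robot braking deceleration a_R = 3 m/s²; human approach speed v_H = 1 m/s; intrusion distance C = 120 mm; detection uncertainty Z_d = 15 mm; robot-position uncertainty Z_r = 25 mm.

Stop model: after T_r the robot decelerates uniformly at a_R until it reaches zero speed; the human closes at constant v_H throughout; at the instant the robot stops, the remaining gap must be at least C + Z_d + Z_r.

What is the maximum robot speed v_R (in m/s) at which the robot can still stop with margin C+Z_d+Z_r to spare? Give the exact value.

quadratic (1/6)·v² + (7/12)·v + (-1517/800) = 0
  disc = (7/12)² − 4·(1/6)·(-1517/800) = 361/225 ; √disc = 19/15
  v_R = (−(7/12) + 19/15) / (2·(1/6)) = 41/20 m/s
check:
T_s = v_R/a_R = (41/20)/3 = 0.6833 s
robot covers v_R·T_r = 2.0500·0.2500 = 0.5125 m before braking
braking distance = 2.0500²/(2·3.0000) = 0.7004 m
human closes 1.0000·0.9333 = 0.9333 m
C+Z_d+Z_r = 0.1200+0.0150+0.0250 = 0.1600 m
sum ≈ 0.5125+0.7004+0.9333+0.1600 ≈ 2.3062 m = S ✓

v_R_max = 41/20 m/s = 2.0500 m/s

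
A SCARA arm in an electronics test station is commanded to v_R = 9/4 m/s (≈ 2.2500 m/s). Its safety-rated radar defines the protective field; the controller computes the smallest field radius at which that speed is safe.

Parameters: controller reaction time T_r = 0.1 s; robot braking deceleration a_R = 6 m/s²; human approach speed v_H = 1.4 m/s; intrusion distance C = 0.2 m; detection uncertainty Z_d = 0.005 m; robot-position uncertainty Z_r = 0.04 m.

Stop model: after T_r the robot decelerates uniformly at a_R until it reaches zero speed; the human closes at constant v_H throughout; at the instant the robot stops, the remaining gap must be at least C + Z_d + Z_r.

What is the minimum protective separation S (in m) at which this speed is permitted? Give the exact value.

S_min = 2491/1600 m = 1.5569 m

stop time T_s = (9/4)/6 = 0.3750 s
robot covers v_R·T_r = 2.2500·0.1000 = 0.2250 m before braking
robot covers 2.2500·0.3750 − ½·6.0000·0.3750² = 0.4219 m while stopping
human closes 1.4000·0.4750 = 0.6650 m
residual clearance needed = 0.2000+0.0050+0.0400 = 0.2450 m
S_min ≈ 0.2250+0.4219+0.6650+0.2450  ⇒  S_min = 2491/1600 m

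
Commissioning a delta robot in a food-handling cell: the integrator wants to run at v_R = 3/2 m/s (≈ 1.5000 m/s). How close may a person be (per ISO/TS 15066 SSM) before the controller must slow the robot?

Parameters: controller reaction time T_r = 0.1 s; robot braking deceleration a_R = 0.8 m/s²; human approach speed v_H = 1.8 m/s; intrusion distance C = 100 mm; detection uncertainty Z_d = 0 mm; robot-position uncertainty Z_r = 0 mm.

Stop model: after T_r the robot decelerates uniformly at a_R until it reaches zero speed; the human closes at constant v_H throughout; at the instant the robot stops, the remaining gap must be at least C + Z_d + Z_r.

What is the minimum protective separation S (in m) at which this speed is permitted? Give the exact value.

braking lasts T_s = (3/2)/(4/5) = 1.8750 s
reaction-phase robot travel = 1.5000·0.1000 = 0.1500 m
robot under decel: 1.5000²/(2·0.8000) = 1.4062 m
human closes 1.8000·1.9750 = 3.5550 m
C+Z_d+Z_r = 0.1000+0.0000+0.0000 = 0.1000 m
S_min ≈ 0.1500+1.4062+3.5550+0.1000  ⇒  S_min = 4169/800 m

S_min = 4169/800 m = 5.2112 m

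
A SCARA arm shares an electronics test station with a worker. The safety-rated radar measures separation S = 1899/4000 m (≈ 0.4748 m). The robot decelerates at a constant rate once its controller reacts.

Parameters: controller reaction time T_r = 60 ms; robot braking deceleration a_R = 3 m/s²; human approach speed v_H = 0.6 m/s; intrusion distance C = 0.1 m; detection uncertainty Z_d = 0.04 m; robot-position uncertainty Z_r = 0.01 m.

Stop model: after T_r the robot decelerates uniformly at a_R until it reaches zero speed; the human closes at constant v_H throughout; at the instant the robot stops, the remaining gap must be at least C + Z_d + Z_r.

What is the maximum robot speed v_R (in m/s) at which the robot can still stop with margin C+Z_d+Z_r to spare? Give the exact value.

v_R_max = 3/4 m/s = 0.7500 m/s

quadratic (1/6)·v² + (13/50)·v + (-231/800) = 0
  disc = (13/50)² − 4·(1/6)·(-231/800) = 2601/10000 ; √disc = 51/100
  v_R = (−(13/50) + 51/100) / (2·(1/6)) = 3/4 m/s
check:
T_s = v_R/a_R = (3/4)/3 = 0.2500 s
robot covers v_R·T_r = 0.7500·0.0600 = 0.0450 m before braking
robot covers 0.7500·0.2500 − ½·3.0000·0.2500² = 0.0938 m while stopping
human over T_r+T_s: 0.6000·(0.0600+0.2500) = 0.1860 m
C+Z_d+Z_r = 0.1000+0.0400+0.0100 = 0.1500 m
sum ≈ 0.0450+0.0938+0.1860+0.1500 ≈ 0.4748 m = S ✓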